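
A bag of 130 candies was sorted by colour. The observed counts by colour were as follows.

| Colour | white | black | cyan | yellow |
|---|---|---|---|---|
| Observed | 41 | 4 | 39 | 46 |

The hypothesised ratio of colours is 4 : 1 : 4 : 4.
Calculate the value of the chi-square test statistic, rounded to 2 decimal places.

4.55

Ratio total = 13. Expected counts: 130×4/13 = 40, 130×1/13 = 10, 130×4/13 = 40, 130×4/13 = 40.
χ² = (41−40)²/40 + (4−10)²/10 + (39−40)²/40 + (46−40)²/40
   = 0.025 + 3.600 + 0.025 + 0.900
Sum = 4.55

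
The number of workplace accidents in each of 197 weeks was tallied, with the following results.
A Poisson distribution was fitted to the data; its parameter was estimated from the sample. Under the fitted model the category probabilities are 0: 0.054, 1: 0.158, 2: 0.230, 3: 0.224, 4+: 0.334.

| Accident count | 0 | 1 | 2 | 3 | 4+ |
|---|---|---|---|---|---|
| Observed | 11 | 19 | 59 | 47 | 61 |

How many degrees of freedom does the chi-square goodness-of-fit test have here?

3

There are k = 5 categories and 1 parameter estimated from the data, so df = 5 − 1 − 1 = 3.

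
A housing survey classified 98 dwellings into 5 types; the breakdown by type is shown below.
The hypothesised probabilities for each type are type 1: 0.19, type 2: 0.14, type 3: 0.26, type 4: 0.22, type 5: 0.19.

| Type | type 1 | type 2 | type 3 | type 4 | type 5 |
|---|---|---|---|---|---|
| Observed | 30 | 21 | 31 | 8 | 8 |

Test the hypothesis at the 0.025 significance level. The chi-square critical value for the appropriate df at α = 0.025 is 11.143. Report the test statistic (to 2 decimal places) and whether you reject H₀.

26.60; reject

Expected counts E_i = n·p_i: 98×0.19 = 18.62, 98×0.14 = 13.72, 98×0.26 = 25.48, 98×0.22 = 21.56, 98×0.19 = 18.62.
χ² = (30−18.62)²/18.62 + (21−13.72)²/13.72 + (31−25.48)²/25.48 + (8−21.56)²/21.56 + (8−18.62)²/18.62
   = 6.955 + 3.863 + 1.196 + 8.528 + 6.057
Sum = 26.60
df = 4. Since 26.60 > 11.143, we reject H₀.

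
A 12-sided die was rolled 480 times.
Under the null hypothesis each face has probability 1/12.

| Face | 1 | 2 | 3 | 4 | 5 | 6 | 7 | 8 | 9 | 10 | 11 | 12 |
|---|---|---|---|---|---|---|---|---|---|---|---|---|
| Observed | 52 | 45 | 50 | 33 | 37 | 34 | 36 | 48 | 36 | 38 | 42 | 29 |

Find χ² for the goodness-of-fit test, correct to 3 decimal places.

14.700

Expected count for each of the 12 categories: 480/12 = 40.
1: (52 − 40)²/40 = 144/40 = 3.6000
2: (45 − 40)²/40 = 25/40 = 0.6250
3: (50 − 40)²/40 = 100/40 = 2.5000
4: (33 − 40)²/40 = 49/40 = 1.2250
5: (37 − 40)²/40 = 9/40 = 0.2250
6: (34 − 40)²/40 = 36/40 = 0.9000
7: (36 − 40)²/40 = 16/40 = 0.4000
8: (48 − 40)²/40 = 64/40 = 1.6000
9: (36 − 40)²/40 = 16/40 = 0.4000
10: (38 − 40)²/40 = 4/40 = 0.1000
11: (42 − 40)²/40 = 4/40 = 0.1000
12: (29 − 40)²/40 = 121/40 = 3.0250
Sum = 14.700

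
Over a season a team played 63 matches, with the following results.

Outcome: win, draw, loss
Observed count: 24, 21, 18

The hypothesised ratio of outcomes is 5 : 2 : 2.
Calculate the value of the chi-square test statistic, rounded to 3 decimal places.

Ratio total = 9. Expected counts: 63×5/9 = 35, 63×2/9 = 14, 63×2/9 = 14.
χ² = (24−35)²/35 + (21−14)²/14 + (18−14)²/14
   = 3.4571 + 3.5000 + 1.1429
Sum = 8.100

8.100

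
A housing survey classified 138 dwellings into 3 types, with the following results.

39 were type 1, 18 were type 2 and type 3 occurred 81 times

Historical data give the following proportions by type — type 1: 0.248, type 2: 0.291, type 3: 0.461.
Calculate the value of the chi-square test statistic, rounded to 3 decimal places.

Expected counts E_i = n·p_i: 138×0.248 = 34.224, 138×0.291 = 40.158, 138×0.461 = 63.618.
cat         O        E   (O−E)²/E
type 1     39   34.224     0.6665
type 2     18   40.158    12.2261
type 3     81   63.618     4.7492
Sum = 17.642

17.642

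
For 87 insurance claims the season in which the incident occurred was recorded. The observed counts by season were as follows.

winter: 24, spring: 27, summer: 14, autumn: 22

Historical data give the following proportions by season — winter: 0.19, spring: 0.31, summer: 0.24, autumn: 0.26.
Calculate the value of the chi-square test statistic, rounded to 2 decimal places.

5.66

Expected counts E_i = n·p_i: 87×0.19 = 16.53, 87×0.31 = 26.97, 87×0.24 = 20.88, 87×0.26 = 22.62.
winter: (24 − 16.53)²/16.53 = 55.8009/16.53 = 3.376
spring: (27 − 26.97)²/26.97 = 0.0009/26.97 = 0.000
summer: (14 − 20.88)²/20.88 = 47.3344/20.88 = 2.267
autumn: (22 − 22.62)²/22.62 = 0.3844/22.62 = 0.017
Sum = 5.66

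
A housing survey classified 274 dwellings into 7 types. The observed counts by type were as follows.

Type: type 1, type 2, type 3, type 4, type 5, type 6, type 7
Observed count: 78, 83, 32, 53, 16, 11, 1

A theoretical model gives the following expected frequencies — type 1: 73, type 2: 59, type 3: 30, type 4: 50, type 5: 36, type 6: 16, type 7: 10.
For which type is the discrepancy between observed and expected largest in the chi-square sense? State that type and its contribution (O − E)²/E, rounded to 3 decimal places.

cat         O        E   (O−E)²/E
type 1     78       73     0.3425
type 2     83       59     9.7627
type 3     32       30     0.1333
type 4     53       50     0.1800
type 5     16       36    11.1111
type 6     11       16     1.5625
type 7      1       10     8.1000
The largest term is for type 5: 11.111.

type 5, 11.111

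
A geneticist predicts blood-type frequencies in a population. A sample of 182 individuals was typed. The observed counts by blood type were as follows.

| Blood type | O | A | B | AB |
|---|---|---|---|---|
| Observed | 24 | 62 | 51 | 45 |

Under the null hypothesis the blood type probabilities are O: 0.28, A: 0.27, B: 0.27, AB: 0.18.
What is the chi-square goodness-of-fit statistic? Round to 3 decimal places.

22.272

Expected counts E_i = n·p_i: 182×0.28 = 50.96, 182×0.27 = 49.14, 182×0.27 = 49.14, 182×0.18 = 32.76.
O: (24 − 50.96)²/50.96 = 726.8416/50.96 = 14.2630
A: (62 − 49.14)²/49.14 = 165.3796/49.14 = 3.3655
B: (51 − 49.14)²/49.14 = 3.4596/49.14 = 0.0704
AB: (45 − 32.76)²/32.76 = 149.8176/32.76 = 4.5732
Sum = 22.272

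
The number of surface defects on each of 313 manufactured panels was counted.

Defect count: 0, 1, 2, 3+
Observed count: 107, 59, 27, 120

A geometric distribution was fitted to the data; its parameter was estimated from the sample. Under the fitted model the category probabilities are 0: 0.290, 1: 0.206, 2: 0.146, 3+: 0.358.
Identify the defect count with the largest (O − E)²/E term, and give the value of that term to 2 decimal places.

2, 7.65

Expected counts E_i = n·p_i: 313×0.290 = 90.77, 313×0.206 = 64.478, 313×0.146 = 45.698, 313×0.358 = 112.054.
cat         O        E   (O−E)²/E
0         107    90.77      2.902
1          59   64.478      0.465
2          27   45.698      7.651
3+        120  112.054      0.563
The largest term is for 2: 7.65.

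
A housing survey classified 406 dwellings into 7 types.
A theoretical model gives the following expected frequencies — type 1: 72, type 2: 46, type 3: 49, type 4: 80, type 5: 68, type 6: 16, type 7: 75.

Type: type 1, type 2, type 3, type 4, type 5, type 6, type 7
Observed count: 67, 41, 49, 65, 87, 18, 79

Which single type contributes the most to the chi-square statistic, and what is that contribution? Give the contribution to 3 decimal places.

type 5, 5.309

type 1: (67 − 72)²/72 = 25/72 = 0.3472
type 2: (41 − 46)²/46 = 25/46 = 0.5435
type 3: (49 − 49)²/49 = 0/49 = 0.0000
type 4: (65 − 80)²/80 = 225/80 = 2.8125
type 5: (87 − 68)²/68 = 361/68 = 5.3088
type 6: (18 − 16)²/16 = 4/16 = 0.2500
type 7: (79 − 75)²/75 = 16/75 = 0.2133
The largest term is for type 5: 5.309.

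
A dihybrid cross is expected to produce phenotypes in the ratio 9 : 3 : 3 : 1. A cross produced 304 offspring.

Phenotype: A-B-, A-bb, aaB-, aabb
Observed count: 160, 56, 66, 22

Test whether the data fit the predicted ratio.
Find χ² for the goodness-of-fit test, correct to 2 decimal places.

Ratio total = 16. Expected counts: 304×9/16 = 171, 304×3/16 = 57, 304×3/16 = 57, 304×1/16 = 19.
χ² = (160−171)²/171 + (56−57)²/57 + (66−57)²/57 + (22−19)²/19
   = 0.708 + 0.018 + 1.421 + 0.474
Sum = 2.62

2.62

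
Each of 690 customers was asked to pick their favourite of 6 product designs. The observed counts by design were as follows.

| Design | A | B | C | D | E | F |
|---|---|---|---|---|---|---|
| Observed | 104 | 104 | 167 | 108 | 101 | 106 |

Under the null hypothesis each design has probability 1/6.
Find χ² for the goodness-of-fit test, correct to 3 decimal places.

28.452

Expected count for each of the 6 categories: 690/6 = 115.
χ² = (104−115)²/115 + (104−115)²/115 + (167−115)²/115 + (108−115)²/115 + (101−115)²/115 + (106−115)²/115
   = 1.0522 + 1.0522 + 23.5130 + 0.4261 + 1.7043 + 0.7043
Sum = 28.452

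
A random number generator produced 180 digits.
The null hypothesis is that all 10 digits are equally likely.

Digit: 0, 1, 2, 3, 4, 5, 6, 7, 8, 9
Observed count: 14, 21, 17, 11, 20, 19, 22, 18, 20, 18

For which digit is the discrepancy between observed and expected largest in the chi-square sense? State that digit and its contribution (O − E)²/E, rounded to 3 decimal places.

Expected count for each of the 10 categories: 180/10 = 18.
χ² = (14−18)²/18 + (21−18)²/18 + (17−18)²/18 + (11−18)²/18 + (20−18)²/18 + (19−18)²/18 + (22−18)²/18 + (18−18)²/18 + (20−18)²/18 + (18−18)²/18
   = 0.8889 + 0.5000 + 0.0556 + 2.7222 + 0.2222 + 0.0556 + 0.8889 + 0.0000 + 0.2222 + 0.0000
The largest term is for 3: 2.722.

3, 2.722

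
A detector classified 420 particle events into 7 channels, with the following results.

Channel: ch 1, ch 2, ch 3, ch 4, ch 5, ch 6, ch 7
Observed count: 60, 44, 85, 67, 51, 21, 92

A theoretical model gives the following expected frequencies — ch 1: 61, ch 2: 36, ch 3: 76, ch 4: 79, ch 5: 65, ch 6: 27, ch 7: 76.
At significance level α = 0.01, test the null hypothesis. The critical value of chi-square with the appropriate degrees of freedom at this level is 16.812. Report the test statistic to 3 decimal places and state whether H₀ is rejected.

cat         O        E   (O−E)²/E
ch 1       60       61     0.0164
ch 2       44       36     1.7778
ch 3       85       76     1.0658
ch 4       67       79     1.8228
ch 5       51       65     3.0154
ch 6       21       27     1.3333
ch 7       92       76     3.3684
Sum = 12.400
df = 6. Since 12.400 < 16.812, we do not reject H₀.

12.400; do not reject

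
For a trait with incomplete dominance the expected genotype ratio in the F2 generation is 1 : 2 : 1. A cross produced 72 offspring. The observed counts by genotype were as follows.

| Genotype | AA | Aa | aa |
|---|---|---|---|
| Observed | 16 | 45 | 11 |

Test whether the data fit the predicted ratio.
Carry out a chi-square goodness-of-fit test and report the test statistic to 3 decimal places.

Ratio total = 4. Expected counts: 72×1/4 = 18, 72×2/4 = 36, 72×1/4 = 18.
AA: (16 − 18)²/18 = 4/18 = 0.2222
Aa: (45 − 36)²/36 = 81/36 = 2.2500
aa: (11 − 18)²/18 = 49/18 = 2.7222
Sum = 5.194

5.194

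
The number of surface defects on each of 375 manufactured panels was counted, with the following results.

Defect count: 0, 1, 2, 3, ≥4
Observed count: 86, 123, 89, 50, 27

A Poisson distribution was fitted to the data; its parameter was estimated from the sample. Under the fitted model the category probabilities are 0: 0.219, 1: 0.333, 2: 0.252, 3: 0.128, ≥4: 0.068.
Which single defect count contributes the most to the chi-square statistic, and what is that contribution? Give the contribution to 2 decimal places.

2, 0.32

Expected counts E_i = n·p_i: 375×0.219 = 82.125, 375×0.333 = 124.875, 375×0.252 = 94.5, 375×0.128 = 48, 375×0.068 = 25.5.
0: (86 − 82.125)²/82.125 = 15.015625/82.125 = 0.183
1: (123 − 124.875)²/124.875 = 3.515625/124.875 = 0.028
2: (89 − 94.5)²/94.5 = 30.25/94.5 = 0.320
3: (50 − 48)²/48 = 4/48 = 0.083
≥4: (27 − 25.5)²/25.5 = 2.25/25.5 = 0.088
The largest term is for 2: 0.32.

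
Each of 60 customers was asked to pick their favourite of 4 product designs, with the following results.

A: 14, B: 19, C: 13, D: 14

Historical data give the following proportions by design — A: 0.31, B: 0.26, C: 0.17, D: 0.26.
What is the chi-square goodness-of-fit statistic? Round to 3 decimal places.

2.811

Expected counts E_i = n·p_i: 60×0.31 = 18.6, 60×0.26 = 15.6, 60×0.17 = 10.2, 60×0.26 = 15.6.
χ² = (14−18.6)²/18.6 + (19−15.6)²/15.6 + (13−10.2)²/10.2 + (14−15.6)²/15.6
   = 1.1376 + 0.7410 + 0.7686 + 0.1641
Sum = 2.811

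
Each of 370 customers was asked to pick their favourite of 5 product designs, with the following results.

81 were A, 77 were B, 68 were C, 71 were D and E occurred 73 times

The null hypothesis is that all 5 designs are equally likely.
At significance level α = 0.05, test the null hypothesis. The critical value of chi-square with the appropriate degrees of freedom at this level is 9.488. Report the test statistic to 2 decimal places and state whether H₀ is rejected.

1.41; do not reject

Under H₀ each category has probability 1/5, so each expected count is 370/5 = 74.
A: (81 − 74)²/74 = 49/74 = 0.662
B: (77 − 74)²/74 = 9/74 = 0.122
C: (68 − 74)²/74 = 36/74 = 0.486
D: (71 − 74)²/74 = 9/74 = 0.122
E: (73 − 74)²/74 = 1/74 = 0.014
Sum = 1.41
df = 4. Since 1.41 < 9.488, we do not reject H₀.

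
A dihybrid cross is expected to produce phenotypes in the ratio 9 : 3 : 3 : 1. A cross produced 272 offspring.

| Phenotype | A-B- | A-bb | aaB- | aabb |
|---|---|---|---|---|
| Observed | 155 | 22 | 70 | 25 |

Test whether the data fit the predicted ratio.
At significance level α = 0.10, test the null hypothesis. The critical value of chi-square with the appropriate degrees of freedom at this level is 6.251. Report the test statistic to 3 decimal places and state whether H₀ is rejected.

27.359; reject

Ratio total = 16. Expected counts: 272×9/16 = 153, 272×3/16 = 51, 272×3/16 = 51, 272×1/16 = 17.
A-B-: (155 − 153)²/153 = 4/153 = 0.0261
A-bb: (22 − 51)²/51 = 841/51 = 16.4902
aaB-: (70 − 51)²/51 = 361/51 = 7.0784
aabb: (25 − 17)²/17 = 64/17 = 3.7647
Sum = 27.359
df = 3. Since 27.359 > 6.251, we reject H₀.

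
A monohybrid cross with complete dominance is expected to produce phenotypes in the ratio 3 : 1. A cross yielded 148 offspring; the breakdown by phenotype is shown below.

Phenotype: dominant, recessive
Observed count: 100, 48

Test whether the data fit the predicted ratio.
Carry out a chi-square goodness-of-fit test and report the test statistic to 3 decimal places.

Ratio total = 4. Expected counts: 148×3/4 = 111, 148×1/4 = 37.
dominant: (100 − 111)²/111 = 121/111 = 1.0901
recessive: (48 − 37)²/37 = 121/37 = 3.2703
Sum = 4.360

4.360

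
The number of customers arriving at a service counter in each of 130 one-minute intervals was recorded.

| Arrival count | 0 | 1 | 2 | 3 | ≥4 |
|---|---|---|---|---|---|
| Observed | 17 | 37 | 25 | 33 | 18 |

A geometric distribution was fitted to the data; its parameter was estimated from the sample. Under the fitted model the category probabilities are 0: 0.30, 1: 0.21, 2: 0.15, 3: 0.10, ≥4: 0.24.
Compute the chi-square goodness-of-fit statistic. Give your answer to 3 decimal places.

53.762

Expected counts E_i = n·p_i: 130×0.30 = 39, 130×0.21 = 27.3, 130×0.15 = 19.5, 130×0.10 = 13, 130×0.24 = 31.2.
χ² = (17−39)²/39 + (37−27.3)²/27.3 + (25−19.5)²/19.5 + (33−13)²/13 + (18−31.2)²/31.2
   = 12.4103 + 3.4465 + 1.5513 + 30.7692 + 5.5846
Sum = 53.762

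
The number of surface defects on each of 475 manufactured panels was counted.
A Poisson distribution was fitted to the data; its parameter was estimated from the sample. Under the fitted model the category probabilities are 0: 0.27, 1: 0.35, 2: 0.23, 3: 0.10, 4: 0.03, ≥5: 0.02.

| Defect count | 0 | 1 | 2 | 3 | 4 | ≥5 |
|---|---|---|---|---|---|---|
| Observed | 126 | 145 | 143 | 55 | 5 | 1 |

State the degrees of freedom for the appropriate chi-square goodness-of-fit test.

There are k = 6 categories and 1 parameter estimated from the data, so df = 6 − 1 − 1 = 4.

4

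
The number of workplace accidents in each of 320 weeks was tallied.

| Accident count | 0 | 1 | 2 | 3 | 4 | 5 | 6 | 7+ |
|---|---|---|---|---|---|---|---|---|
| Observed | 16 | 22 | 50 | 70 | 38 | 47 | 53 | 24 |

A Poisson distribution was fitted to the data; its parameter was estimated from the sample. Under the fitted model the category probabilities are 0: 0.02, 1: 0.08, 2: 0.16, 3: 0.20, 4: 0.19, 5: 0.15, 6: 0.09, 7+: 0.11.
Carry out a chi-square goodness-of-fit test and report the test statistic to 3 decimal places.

Expected counts E_i = n·p_i: 320×0.02 = 6.4, 320×0.08 = 25.6, 320×0.16 = 51.2, 320×0.20 = 64, 320×0.19 = 60.8, 320×0.15 = 48, 320×0.09 = 28.8, 320×0.11 = 35.2.
0: (16 − 6.4)²/6.4 = 92.16/6.4 = 14.4000
1: (22 − 25.6)²/25.6 = 12.96/25.6 = 0.5063
2: (50 − 51.2)²/51.2 = 1.44/51.2 = 0.0281
3: (70 − 64)²/64 = 36/64 = 0.5625
4: (38 − 60.8)²/60.8 = 519.84/60.8 = 8.5500
5: (47 − 48)²/48 = 1/48 = 0.0208
6: (53 − 28.8)²/28.8 = 585.64/28.8 = 20.3347
7+: (24 − 35.2)²/35.2 = 125.44/35.2 = 3.5636
Sum = 47.966

47.966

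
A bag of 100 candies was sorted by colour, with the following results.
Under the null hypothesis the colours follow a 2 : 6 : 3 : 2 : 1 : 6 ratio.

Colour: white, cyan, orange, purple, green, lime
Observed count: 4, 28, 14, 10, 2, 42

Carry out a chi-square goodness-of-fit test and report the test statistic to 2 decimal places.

10.40

Ratio total = 20. Expected counts: 100×2/20 = 10, 100×6/20 = 30, 100×3/20 = 15, 100×2/20 = 10, 100×1/20 = 5, 100×6/20 = 30.
χ² = (4−10)²/10 + (28−30)²/30 + (14−15)²/15 + (10−10)²/10 + (2−5)²/5 + (42−30)²/30
   = 3.600 + 0.133 + 0.067 + 0.000 + 1.800 + 4.800
Sum = 10.40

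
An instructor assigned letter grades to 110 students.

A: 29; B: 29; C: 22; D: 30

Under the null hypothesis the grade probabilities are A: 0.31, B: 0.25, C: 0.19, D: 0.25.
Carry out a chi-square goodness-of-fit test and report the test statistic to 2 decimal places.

Expected counts E_i = n·p_i: 110×0.31 = 34.1, 110×0.25 = 27.5, 110×0.19 = 20.9, 110×0.25 = 27.5.
χ² = (29−34.1)²/34.1 + (29−27.5)²/27.5 + (22−20.9)²/20.9 + (30−27.5)²/27.5
   = 0.763 + 0.082 + 0.058 + 0.227
Sum = 1.13

1.13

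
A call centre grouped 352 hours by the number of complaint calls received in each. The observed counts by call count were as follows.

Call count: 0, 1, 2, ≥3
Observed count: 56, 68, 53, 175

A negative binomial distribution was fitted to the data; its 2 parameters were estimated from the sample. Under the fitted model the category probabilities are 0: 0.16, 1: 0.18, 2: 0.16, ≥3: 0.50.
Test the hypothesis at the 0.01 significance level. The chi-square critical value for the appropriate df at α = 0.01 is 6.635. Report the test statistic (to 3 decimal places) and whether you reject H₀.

Expected counts E_i = n·p_i: 352×0.16 = 56.32, 352×0.18 = 63.36, 352×0.16 = 56.32, 352×0.50 = 176.
cat         O        E   (O−E)²/E
0          56    56.32     0.0018
1          68    63.36     0.3398
2          53    56.32     0.1957
≥3        175      176     0.0057
Sum = 0.543
df = 1. Since 0.543 < 6.635, we do not reject H₀.

0.543; do not reject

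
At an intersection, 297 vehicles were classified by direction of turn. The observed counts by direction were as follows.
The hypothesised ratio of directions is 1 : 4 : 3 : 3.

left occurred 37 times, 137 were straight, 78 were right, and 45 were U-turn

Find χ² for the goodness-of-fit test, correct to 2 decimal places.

Ratio total = 11. Expected counts: 297×1/11 = 27, 297×4/11 = 108, 297×3/11 = 81, 297×3/11 = 81.
cat           O        E   (O−E)²/E
left         37       27      3.704
straight    137      108      7.787
right        78       81      0.111
U-turn       45       81     16.000
Sum = 27.60

27.60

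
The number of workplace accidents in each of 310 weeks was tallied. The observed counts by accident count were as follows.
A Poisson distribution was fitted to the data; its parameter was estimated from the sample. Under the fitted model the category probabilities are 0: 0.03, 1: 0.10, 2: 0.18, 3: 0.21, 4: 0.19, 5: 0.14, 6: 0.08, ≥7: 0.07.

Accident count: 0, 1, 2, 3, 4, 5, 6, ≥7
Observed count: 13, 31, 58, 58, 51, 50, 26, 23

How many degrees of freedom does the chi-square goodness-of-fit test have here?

6

There are k = 8 categories and 1 parameter estimated from the data, so df = 8 − 1 − 1 = 6.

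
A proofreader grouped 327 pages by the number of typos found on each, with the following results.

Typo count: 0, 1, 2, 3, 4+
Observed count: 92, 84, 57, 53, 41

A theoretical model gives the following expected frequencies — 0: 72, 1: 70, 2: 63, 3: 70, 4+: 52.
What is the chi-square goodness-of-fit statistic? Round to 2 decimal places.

0: (92 − 72)²/72 = 400/72 = 5.556
1: (84 − 70)²/70 = 196/70 = 2.800
2: (57 − 63)²/63 = 36/63 = 0.571
3: (53 − 70)²/70 = 289/70 = 4.129
4+: (41 − 52)²/52 = 121/52 = 2.327
Sum = 15.38

15.38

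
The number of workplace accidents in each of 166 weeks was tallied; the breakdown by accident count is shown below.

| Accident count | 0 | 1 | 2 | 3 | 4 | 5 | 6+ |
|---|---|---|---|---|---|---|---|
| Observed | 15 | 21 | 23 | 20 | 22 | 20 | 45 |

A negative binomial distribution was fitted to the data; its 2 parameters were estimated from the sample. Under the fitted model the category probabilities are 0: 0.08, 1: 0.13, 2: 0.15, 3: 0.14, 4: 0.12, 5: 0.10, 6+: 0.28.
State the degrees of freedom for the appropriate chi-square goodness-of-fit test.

4

There are k = 7 categories and 2 parameters estimated from the data, so df = 7 − 1 − 2 = 4.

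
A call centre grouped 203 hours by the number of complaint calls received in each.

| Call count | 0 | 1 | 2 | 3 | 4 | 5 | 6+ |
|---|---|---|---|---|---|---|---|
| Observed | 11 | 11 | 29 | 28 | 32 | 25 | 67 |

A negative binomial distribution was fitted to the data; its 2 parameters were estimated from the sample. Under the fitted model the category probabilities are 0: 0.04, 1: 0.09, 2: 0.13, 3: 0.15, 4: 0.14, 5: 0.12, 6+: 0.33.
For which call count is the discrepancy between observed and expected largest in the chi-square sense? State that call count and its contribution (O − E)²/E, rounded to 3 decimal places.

1, 2.893

Expected counts E_i = n·p_i: 203×0.04 = 8.12, 203×0.09 = 18.27, 203×0.13 = 26.39, 203×0.15 = 30.45, 203×0.14 = 28.42, 203×0.12 = 24.36, 203×0.33 = 66.99.
cat         O        E   (O−E)²/E
0          11     8.12     1.0215
1          11    18.27     2.8929
2          29    26.39     0.2581
3          28    30.45     0.1971
4          32    28.42     0.4510
5          25    24.36     0.0168
6+         67    66.99     0.0000
The largest term is for 1: 2.893.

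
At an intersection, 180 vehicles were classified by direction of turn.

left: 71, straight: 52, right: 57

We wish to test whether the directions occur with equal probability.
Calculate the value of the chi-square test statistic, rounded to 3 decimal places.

Under H₀ each category has probability 1/3, so each expected count is 180/3 = 60.
left: (71 − 60)²/60 = 121/60 = 2.0167
straight: (52 − 60)²/60 = 64/60 = 1.0667
right: (57 − 60)²/60 = 9/60 = 0.1500
Sum = 3.233

3.233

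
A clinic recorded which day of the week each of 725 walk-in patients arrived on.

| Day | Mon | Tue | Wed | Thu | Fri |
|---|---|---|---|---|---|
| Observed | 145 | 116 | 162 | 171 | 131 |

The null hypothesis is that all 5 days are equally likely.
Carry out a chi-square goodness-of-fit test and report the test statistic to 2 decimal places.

13.81

Expected count for each of the 5 categories: 725/5 = 145.
cat         O        E   (O−E)²/E
Mon       145      145      0.000
Tue       116      145      5.800
Wed       162      145      1.993
Thu       171      145      4.662
Fri       131      145      1.352
Sum = 13.81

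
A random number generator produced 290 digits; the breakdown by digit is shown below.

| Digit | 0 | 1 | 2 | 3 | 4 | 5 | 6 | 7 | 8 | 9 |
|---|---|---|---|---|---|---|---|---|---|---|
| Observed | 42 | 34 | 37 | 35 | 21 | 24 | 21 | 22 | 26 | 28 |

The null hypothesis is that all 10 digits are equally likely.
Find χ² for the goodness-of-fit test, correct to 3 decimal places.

Under H₀ each category has probability 1/10, so each expected count is 290/10 = 29.
0: (42 − 29)²/29 = 169/29 = 5.8276
1: (34 − 29)²/29 = 25/29 = 0.8621
2: (37 − 29)²/29 = 64/29 = 2.2069
3: (35 − 29)²/29 = 36/29 = 1.2414
4: (21 − 29)²/29 = 64/29 = 2.2069
5: (24 − 29)²/29 = 25/29 = 0.8621
6: (21 − 29)²/29 = 64/29 = 2.2069
7: (22 − 29)²/29 = 49/29 = 1.6897
8: (26 − 29)²/29 = 9/29 = 0.3103
9: (28 − 29)²/29 = 1/29 = 0.0345
Sum = 17.448

17.448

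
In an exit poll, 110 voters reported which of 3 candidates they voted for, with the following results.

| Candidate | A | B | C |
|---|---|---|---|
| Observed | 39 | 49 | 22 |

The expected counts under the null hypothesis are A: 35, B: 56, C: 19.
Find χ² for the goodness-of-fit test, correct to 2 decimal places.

1.81

A: (39 − 35)²/35 = 16/35 = 0.457
B: (49 − 56)²/56 = 49/56 = 0.875
C: (22 − 19)²/19 = 9/19 = 0.474
Sum = 1.81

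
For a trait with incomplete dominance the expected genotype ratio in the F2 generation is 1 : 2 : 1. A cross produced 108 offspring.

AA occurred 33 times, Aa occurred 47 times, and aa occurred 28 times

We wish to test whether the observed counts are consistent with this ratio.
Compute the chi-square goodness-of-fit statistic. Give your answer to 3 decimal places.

Ratio total = 4. Expected counts: 108×1/4 = 27, 108×2/4 = 54, 108×1/4 = 27.
cat         O        E   (O−E)²/E
AA         33       27     1.3333
Aa         47       54     0.9074
aa         28       27     0.0370
Sum = 2.278

2.278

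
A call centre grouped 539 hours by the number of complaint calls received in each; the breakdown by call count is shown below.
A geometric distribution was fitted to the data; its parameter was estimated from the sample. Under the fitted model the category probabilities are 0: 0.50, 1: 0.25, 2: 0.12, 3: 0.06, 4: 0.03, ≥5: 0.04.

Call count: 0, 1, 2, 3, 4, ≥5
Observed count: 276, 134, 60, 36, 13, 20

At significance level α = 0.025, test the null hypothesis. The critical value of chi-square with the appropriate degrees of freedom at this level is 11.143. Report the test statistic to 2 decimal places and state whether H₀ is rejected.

Expected counts E_i = n·p_i: 539×0.50 = 269.5, 539×0.25 = 134.75, 539×0.12 = 64.68, 539×0.06 = 32.34, 539×0.03 = 16.17, 539×0.04 = 21.56.
χ² = (276−269.5)²/269.5 + (134−134.75)²/134.75 + (60−64.68)²/64.68 + (36−32.34)²/32.34 + (13−16.17)²/16.17 + (20−21.56)²/21.56
   = 0.157 + 0.004 + 0.339 + 0.414 + 0.621 + 0.113
Sum = 1.65
df = 4. Since 1.65 < 11.143, we do not reject H₀.

1.65; do not reject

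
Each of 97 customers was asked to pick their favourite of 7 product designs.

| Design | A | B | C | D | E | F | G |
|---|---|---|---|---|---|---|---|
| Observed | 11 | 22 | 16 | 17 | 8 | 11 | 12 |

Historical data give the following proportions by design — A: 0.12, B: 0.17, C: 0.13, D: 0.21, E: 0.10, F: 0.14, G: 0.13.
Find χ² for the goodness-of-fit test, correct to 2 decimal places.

Expected counts E_i = n·p_i: 97×0.12 = 11.64, 97×0.17 = 16.49, 97×0.13 = 12.61, 97×0.21 = 20.37, 97×0.10 = 9.7, 97×0.14 = 13.58, 97×0.13 = 12.61.
χ² = (11−11.64)²/11.64 + (22−16.49)²/16.49 + (16−12.61)²/12.61 + (17−20.37)²/20.37 + (8−9.7)²/9.7 + (11−13.58)²/13.58 + (12−12.61)²/12.61
   = 0.035 + 1.841 + 0.911 + 0.558 + 0.298 + 0.490 + 0.030
Sum = 4.16

4.16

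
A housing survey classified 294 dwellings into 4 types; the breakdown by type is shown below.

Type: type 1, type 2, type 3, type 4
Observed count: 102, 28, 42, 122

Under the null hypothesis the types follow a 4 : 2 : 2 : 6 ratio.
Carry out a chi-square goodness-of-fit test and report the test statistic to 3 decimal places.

Ratio total = 14. Expected counts: 294×4/14 = 84, 294×2/14 = 42, 294×2/14 = 42, 294×6/14 = 126.
χ² = (102−84)²/84 + (28−42)²/42 + (42−42)²/42 + (122−126)²/126
   = 3.8571 + 4.6667 + 0.0000 + 0.1270
Sum = 8.651

8.651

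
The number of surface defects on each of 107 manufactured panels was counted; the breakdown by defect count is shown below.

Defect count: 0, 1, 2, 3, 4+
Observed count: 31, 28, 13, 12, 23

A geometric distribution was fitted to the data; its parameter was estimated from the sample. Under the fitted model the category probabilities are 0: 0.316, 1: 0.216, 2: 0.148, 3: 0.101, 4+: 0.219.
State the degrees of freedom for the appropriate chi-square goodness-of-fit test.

There are k = 5 categories and 1 parameter estimated from the data, so df = 5 − 1 − 1 = 3.

3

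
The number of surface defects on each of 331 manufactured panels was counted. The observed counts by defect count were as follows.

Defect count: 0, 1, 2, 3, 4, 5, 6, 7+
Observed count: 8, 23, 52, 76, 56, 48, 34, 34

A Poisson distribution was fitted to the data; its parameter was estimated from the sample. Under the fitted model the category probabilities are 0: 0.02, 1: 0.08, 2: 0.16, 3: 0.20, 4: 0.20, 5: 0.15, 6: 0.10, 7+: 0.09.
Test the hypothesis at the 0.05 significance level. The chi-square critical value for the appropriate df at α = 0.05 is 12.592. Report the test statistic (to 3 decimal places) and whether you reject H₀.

Expected counts E_i = n·p_i: 331×0.02 = 6.62, 331×0.08 = 26.48, 331×0.16 = 52.96, 331×0.20 = 66.2, 331×0.20 = 66.2, 331×0.15 = 49.65, 331×0.10 = 33.1, 331×0.09 = 29.79.
cat         O        E   (O−E)²/E
0           8     6.62     0.2877
1          23    26.48     0.4573
2          52    52.96     0.0174
3          76     66.2     1.4508
4          56     66.2     1.5716
5          48    49.65     0.0548
6          34     33.1     0.0245
7+         34    29.79     0.5950
Sum = 4.459
df = 6. Since 4.459 < 12.592, we do not reject H₀.

4.459; do not reject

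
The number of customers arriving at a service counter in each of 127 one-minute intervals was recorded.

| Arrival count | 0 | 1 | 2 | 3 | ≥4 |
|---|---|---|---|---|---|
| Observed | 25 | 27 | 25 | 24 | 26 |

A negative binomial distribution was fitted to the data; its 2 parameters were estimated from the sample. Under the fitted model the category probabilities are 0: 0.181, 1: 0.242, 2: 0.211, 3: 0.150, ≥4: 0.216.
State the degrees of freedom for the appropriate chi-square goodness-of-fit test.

2

There are k = 5 categories and 2 parameters estimated from the data, so df = 5 − 1 − 2 = 2.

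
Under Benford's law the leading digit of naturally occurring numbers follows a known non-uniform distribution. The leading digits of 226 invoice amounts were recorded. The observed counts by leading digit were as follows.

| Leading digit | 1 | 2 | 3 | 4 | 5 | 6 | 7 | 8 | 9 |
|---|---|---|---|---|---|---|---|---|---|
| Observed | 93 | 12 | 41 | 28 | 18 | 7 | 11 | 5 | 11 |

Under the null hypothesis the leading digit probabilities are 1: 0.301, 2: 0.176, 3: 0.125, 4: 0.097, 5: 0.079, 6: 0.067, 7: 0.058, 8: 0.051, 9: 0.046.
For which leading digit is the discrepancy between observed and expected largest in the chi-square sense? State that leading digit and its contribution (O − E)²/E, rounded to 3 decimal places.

2, 19.396

Expected counts E_i = n·p_i: 226×0.301 = 68.026, 226×0.176 = 39.776, 226×0.125 = 28.25, 226×0.097 = 21.922, 226×0.079 = 17.854, 226×0.067 = 15.142, 226×0.058 = 13.108, 226×0.051 = 11.526, 226×0.046 = 10.396.
1: (93 − 68.026)²/68.026 = 623.700676/68.026 = 9.1686
2: (12 − 39.776)²/39.776 = 771.506176/39.776 = 19.3963
3: (41 − 28.25)²/28.25 = 162.5625/28.25 = 5.7544
4: (28 − 21.922)²/21.922 = 36.942084/21.922 = 1.6852
5: (18 − 17.854)²/17.854 = 0.021316/17.854 = 0.0012
6: (7 − 15.142)²/15.142 = 66.292164/15.142 = 4.3780
7: (11 − 13.108)²/13.108 = 4.443664/13.108 = 0.3390
8: (5 − 11.526)²/11.526 = 42.588676/11.526 = 3.6950
9: (11 − 10.396)²/10.396 = 0.364816/10.396 = 0.0351
The largest term is for 2: 19.396.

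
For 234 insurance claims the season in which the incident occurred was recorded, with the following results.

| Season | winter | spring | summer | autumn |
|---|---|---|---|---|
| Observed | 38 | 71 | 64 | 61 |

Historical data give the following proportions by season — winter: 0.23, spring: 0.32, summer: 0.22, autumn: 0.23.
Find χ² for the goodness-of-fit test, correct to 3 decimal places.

Expected counts E_i = n·p_i: 234×0.23 = 53.82, 234×0.32 = 74.88, 234×0.22 = 51.48, 234×0.23 = 53.82.
cat         O        E   (O−E)²/E
winter     38    53.82     4.6502
spring     71    74.88     0.2010
summer     64    51.48     3.0449
autumn     61    53.82     0.9579
Sum = 8.854

8.854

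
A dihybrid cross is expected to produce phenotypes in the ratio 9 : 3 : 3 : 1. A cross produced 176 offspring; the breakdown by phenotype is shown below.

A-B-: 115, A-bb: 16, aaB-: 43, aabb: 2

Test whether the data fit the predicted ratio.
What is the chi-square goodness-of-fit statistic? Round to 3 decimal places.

21.737

Ratio total = 16. Expected counts: 176×9/16 = 99, 176×3/16 = 33, 176×3/16 = 33, 176×1/16 = 11.
χ² = (115−99)²/99 + (16−33)²/33 + (43−33)²/33 + (2−11)²/11
   = 2.5859 + 8.7576 + 3.0303 + 7.3636
Sum = 21.737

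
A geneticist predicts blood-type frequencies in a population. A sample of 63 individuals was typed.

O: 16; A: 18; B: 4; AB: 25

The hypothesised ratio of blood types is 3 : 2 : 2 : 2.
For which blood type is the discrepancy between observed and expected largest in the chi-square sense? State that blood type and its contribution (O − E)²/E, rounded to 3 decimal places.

Ratio total = 9. Expected counts: 63×3/9 = 21, 63×2/9 = 14, 63×2/9 = 14, 63×2/9 = 14.
cat         O        E   (O−E)²/E
O          16       21     1.1905
A          18       14     1.1429
B           4       14     7.1429
AB         25       14     8.6429
The largest term is for AB: 8.643.

AB, 8.643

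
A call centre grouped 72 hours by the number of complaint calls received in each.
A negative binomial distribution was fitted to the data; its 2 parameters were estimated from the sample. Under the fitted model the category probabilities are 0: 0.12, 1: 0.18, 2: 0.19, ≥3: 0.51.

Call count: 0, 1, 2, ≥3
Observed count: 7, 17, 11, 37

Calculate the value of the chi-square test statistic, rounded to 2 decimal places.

2.10

Expected counts E_i = n·p_i: 72×0.12 = 8.64, 72×0.18 = 12.96, 72×0.19 = 13.68, 72×0.51 = 36.72.
χ² = (7−8.64)²/8.64 + (17−12.96)²/12.96 + (11−13.68)²/13.68 + (37−36.72)²/36.72
   = 0.311 + 1.259 + 0.525 + 0.002
Sum = 2.10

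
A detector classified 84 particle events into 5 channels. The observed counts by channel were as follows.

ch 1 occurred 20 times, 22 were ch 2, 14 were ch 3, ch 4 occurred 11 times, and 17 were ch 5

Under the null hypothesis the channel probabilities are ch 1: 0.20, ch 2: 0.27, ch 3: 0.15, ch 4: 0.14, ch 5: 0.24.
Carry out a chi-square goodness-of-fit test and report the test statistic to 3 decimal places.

1.330

Expected counts E_i = n·p_i: 84×0.20 = 16.8, 84×0.27 = 22.68, 84×0.15 = 12.6, 84×0.14 = 11.76, 84×0.24 = 20.16.
cat         O        E   (O−E)²/E
ch 1       20     16.8     0.6095
ch 2       22    22.68     0.0204
ch 3       14     12.6     0.1556
ch 4       11    11.76     0.0491
ch 5       17    20.16     0.4953
Sum = 1.330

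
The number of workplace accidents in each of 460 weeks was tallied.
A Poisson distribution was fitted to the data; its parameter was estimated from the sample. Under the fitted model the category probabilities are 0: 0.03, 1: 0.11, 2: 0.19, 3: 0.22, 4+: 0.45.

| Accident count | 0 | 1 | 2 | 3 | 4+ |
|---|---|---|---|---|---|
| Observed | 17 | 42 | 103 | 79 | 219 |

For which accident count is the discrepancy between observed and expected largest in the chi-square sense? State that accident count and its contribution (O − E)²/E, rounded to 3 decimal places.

3, 4.870

Expected counts E_i = n·p_i: 460×0.03 = 13.8, 460×0.11 = 50.6, 460×0.19 = 87.4, 460×0.22 = 101.2, 460×0.45 = 207.
0: (17 − 13.8)²/13.8 = 10.24/13.8 = 0.7420
1: (42 − 50.6)²/50.6 = 73.96/50.6 = 1.4617
2: (103 − 87.4)²/87.4 = 243.36/87.4 = 2.7844
3: (79 − 101.2)²/101.2 = 492.84/101.2 = 4.8700
4+: (219 − 207)²/207 = 144/207 = 0.6957
The largest term is for 3: 4.870.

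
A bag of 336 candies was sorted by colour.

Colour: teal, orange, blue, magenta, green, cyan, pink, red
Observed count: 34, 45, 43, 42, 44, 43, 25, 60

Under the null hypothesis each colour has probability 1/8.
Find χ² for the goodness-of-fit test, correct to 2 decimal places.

16.48

Under H₀ each category has probability 1/8, so each expected count is 336/8 = 42.
χ² = (34−42)²/42 + (45−42)²/42 + (43−42)²/42 + (42−42)²/42 + (44−42)²/42 + (43−42)²/42 + (25−42)²/42 + (60−42)²/42
   = 1.524 + 0.214 + 0.024 + 0.000 + 0.095 + 0.024 + 6.881 + 7.714
Sum = 16.48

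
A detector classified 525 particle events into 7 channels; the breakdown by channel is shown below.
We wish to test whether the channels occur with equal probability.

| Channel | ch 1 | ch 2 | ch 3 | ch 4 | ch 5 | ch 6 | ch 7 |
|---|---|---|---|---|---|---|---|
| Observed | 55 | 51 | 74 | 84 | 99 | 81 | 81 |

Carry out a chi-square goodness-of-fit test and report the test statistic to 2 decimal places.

Under H₀ each category has probability 1/7, so each expected count is 525/7 = 75.
cat         O        E   (O−E)²/E
ch 1       55       75      5.333
ch 2       51       75      7.680
ch 3       74       75      0.013
ch 4       84       75      1.080
ch 5       99       75      7.680
ch 6       81       75      0.480
ch 7       81       75      0.480
Sum = 22.75

22.75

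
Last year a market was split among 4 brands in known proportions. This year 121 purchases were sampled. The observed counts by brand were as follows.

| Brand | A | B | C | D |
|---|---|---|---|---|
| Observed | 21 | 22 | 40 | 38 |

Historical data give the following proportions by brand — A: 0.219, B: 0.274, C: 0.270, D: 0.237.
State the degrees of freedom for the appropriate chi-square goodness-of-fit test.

3

There are k = 4 categories and no parameters were estimated from the data, so df = 4 − 1 = 3.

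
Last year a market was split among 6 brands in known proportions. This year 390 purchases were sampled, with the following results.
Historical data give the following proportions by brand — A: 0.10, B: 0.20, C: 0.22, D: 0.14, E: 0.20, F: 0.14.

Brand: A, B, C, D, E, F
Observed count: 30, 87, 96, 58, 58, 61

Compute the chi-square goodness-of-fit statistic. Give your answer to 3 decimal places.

Expected counts E_i = n·p_i: 390×0.10 = 39, 390×0.20 = 78, 390×0.22 = 85.8, 390×0.14 = 54.6, 390×0.20 = 78, 390×0.14 = 54.6.
A: (30 − 39)²/39 = 81/39 = 2.0769
B: (87 − 78)²/78 = 81/78 = 1.0385
C: (96 − 85.8)²/85.8 = 104.04/85.8 = 1.2126
D: (58 − 54.6)²/54.6 = 11.56/54.6 = 0.2117
E: (58 − 78)²/78 = 400/78 = 5.1282
F: (61 − 54.6)²/54.6 = 40.96/54.6 = 0.7502
Sum = 10.418

10.418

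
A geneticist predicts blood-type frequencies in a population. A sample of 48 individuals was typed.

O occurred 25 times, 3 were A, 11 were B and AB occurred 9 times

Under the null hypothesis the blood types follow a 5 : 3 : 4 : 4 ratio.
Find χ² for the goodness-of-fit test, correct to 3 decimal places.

11.500

Ratio total = 16. Expected counts: 48×5/16 = 15, 48×3/16 = 9, 48×4/16 = 12, 48×4/16 = 12.
χ² = (25−15)²/15 + (3−9)²/9 + (11−12)²/12 + (9−12)²/12
   = 6.6667 + 4.0000 + 0.0833 + 0.7500
Sum = 11.500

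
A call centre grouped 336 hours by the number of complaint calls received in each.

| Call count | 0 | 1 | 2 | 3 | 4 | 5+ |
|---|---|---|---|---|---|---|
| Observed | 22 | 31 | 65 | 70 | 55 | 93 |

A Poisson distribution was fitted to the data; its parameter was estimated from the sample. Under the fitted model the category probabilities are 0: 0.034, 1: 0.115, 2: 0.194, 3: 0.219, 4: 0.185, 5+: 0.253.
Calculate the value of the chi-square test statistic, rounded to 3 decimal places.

Expected counts E_i = n·p_i: 336×0.034 = 11.424, 336×0.115 = 38.64, 336×0.194 = 65.184, 336×0.219 = 73.584, 336×0.185 = 62.16, 336×0.253 = 85.008.
cat         O        E   (O−E)²/E
0          22   11.424     9.7909
1          31    38.64     1.5106
2          65   65.184     0.0005
3          70   73.584     0.1746
4          55    62.16     0.8247
5+         93   85.008     0.7514
Sum = 13.053

13.053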